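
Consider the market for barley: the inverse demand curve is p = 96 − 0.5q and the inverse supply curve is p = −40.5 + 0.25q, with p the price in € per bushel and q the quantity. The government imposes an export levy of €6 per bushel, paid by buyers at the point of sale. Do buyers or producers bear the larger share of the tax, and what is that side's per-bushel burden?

Inverting to q(p) form: qd = 192 − 2p; qs = 4p + 162.
Without the tax, 192 − 2p = 4p + 162 gives 6p = 30, so p* = €5 and q* = 182.
With the tax collected from buyers, demand (in seller-price terms) shifts: qd = 192 − 2(p + 6).
New equilibrium: buyers pay €9, producers receive €3, q = 174. (Wedge: pb − ps = 6.)
Per-bushel burden: buyers €4, producers €2.
Buyers take the larger share because demand is less price-elastic here (demand slope 2 vs supply slope 4).

Buyers bear the larger share: €4 per bushel.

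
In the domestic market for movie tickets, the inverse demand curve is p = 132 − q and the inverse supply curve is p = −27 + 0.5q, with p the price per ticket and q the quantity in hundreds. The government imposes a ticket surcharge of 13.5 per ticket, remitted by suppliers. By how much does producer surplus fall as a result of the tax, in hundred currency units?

Inverting to q(p) form: qd = 132 − p; qs = 2p + 54.
Without the tax, 132 − p = 2p + 54 gives 3p = 78, so p* = 26 and q* = 106.
With the tax collected from suppliers, supply shifts: qs = 2(p − 13.5) + 54.
New equilibrium: buyers pay 35, suppliers receive 21.5, q = 97. (Wedge: pb − ps = 13.5.)
ΔPS is the trapezoid between Q = 97 and Q = 106 of height 4.5: ½ · (106 + 97) · 4.5 = 456.75.

Producer surplus falls by 456.75 hundred.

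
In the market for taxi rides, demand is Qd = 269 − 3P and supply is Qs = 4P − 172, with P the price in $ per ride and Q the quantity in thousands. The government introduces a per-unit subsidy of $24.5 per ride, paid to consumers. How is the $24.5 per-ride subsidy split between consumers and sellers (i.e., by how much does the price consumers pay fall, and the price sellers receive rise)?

Before the subsidy: set 269 − 3P = 4P − 172 → P* = $63, Q* = 80.
With a per-unit subsidy paid to consumers, each effectively pays P − 24.5, so demand becomes Qd = 269 − 3(P − 24.5).
New equilibrium: consumers pay $49, sellers receive $73.5, Q = 122. (Wedge: Pb − Ps = −24.5.)
Gain to consumers: $14; to sellers: $10.5. (They sum to $24.5.)

Consumers gain $14 per ride; sellers gain $10.5 per ride.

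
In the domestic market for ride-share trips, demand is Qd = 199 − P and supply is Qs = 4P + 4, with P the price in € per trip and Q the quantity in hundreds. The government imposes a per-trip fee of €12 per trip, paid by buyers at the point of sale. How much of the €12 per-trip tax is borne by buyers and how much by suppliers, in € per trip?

Without the tax, 199 − P = 4P + 4 gives 5P = 195, so P* = €39 and Q* = 160.
With the tax collected from buyers, demand (in seller-price terms) shifts: Qd = 199 − (P + 12).
Solving gives Q = 150.4 with buyers paying €48.6 and suppliers receiving €36.6 (the €12 wedge).
Burden on buyers: €9.6; on suppliers: €2.4. (They sum to €12.)

Buyers bear €9.6 per trip; suppliers bear €2.4 per trip.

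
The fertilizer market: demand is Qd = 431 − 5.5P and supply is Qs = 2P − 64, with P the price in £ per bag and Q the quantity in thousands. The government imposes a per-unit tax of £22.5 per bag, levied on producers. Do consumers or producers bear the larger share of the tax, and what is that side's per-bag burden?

Producers bear the larger share: £16.5 per bag.

Before the tax: set 431 − 5.5P = 2P − 64 → P* = £66, Q* = 68.
With the tax collected from producers, supply shifts: Qs = 2(P − 22.5) − 64.
Solving gives Q = 35 with consumers paying £72 and producers receiving £49.5 (the £22.5 wedge).
Per-bag burden: consumers £6, producers £16.5.
Producers take the larger share because supply is less price-elastic here (demand slope 5.5 vs supply slope 2).
The less price-elastic side of the market bears the larger share of a per-unit tax.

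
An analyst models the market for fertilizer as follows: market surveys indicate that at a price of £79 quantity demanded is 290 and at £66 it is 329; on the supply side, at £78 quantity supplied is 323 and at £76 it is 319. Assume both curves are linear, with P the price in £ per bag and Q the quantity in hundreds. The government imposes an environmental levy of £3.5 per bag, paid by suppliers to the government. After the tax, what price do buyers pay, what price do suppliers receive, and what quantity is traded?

Demand slope: (329 − 290)/(66 − 79) = -3, so Qd = 527 − 3P.
Supply slope: (319 − 323)/(76 − 78) = 2, so Qs = 2P + 167.
Before the tax: set 527 − 3P = 2P + 167 → P* = £72, Q* = 311.
With the tax collected from suppliers, supply shifts: Qs = 2(P − 3.5) + 167.
New equilibrium: buyers pay £73.4, suppliers receive £69.9, Q = 306.8. (Wedge: Pb − Ps = 3.5.)
The less price-elastic side of the market bears the larger share of a per-unit tax.

Buyers pay £73.4; suppliers receive £69.9; quantity = 306.8.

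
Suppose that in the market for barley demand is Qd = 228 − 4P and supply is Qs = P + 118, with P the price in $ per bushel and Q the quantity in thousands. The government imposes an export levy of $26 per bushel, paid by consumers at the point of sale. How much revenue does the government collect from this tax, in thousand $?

Tax revenue = $3099.2 thousand.

Before the tax: set 228 − 4P = P + 118 → P* = $22, Q* = 140.
With the tax collected from consumers, demand (in seller-price terms) shifts: Qd = 228 − 4(P + 26).
New equilibrium: consumers pay $27.2, producers receive $1.2, Q = 119.2. (Wedge: Pb − Ps = 26.)
Revenue = t · Q = 26 · 119.2 = $3099.2.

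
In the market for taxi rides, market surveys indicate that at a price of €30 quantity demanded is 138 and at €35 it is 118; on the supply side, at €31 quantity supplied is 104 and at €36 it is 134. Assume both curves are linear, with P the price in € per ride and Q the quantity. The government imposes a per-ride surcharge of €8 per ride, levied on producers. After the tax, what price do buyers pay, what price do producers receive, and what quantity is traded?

Demand slope: (118 − 138)/(35 − 30) = -4, so Qd = 258 − 4P.
Supply slope: (134 − 104)/(36 − 31) = 6, so Qs = 6P − 82.
Before the tax: set 258 − 4P = 6P − 82 → P* = €34, Q* = 122.
With the tax collected from producers, supply shifts: Qs = 6(P − 8) − 82.
Solving gives Q = 102.8 with buyers paying €38.8 and producers receiving €30.8 (the €8 wedge).
The less price-elastic side of the market bears the larger share of a per-unit tax.

Buyers pay €38.8; producers receive €30.8; quantity = 102.8.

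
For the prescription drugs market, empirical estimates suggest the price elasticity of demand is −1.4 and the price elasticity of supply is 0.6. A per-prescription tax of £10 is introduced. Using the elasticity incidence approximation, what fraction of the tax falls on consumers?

Consumers' share ≈ 0.3.

Incidence ratio: consumers' share ≈ εs / (εs + |εd|) = 0.6 / (0.6 + 1.4) = 0.3.
Supply is the less elastic side, so consumers bear the smaller share.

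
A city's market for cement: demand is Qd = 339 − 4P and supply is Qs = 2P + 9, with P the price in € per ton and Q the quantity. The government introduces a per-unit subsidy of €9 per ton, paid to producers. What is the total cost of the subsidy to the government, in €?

Government outlay = €1179.

Without the subsidy, 339 − 4P = 2P + 9 gives 6P = 330, so P* = €55 and Q* = 119.
With a per-unit subsidy paid to producers, each receives P + 9 per unit sold, so supply becomes Qs = 2(P + 9) + 9.
Solving gives Q = 131 with buyers paying €52 and producers receiving €61 (the €9 wedge).
Outlay = t · Q = 9 · 131 = €1179.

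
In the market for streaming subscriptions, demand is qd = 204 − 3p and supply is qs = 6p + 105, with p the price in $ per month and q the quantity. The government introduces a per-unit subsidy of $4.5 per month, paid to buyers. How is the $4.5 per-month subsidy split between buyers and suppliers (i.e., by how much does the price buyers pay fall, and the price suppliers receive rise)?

Without the subsidy, 204 − 3p = 6p + 105 gives 9p = 99, so p* = $11 and q* = 171.
With a per-unit subsidy paid to buyers, each effectively pays p − 4.5, so demand becomes qd = 204 − 3(p − 4.5).
New equilibrium: buyers pay $8, suppliers receive $12.5, q = 180. (Wedge: pb − ps = −4.5.)
Gain to buyers: $3; to suppliers: $1.5. (They sum to $4.5.)

Buyers gain $3 per month; suppliers gain $1.5 per month.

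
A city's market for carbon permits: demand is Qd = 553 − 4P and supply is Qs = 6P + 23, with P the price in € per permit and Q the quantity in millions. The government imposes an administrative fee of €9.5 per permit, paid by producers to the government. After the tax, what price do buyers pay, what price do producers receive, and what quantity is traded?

Without the tax, 553 − 4P = 6P + 23 gives 10P = 530, so P* = €53 and Q* = 341.
With the tax collected from producers, supply shifts: Qs = 6(P − 9.5) + 23.
New equilibrium: buyers pay €58.7, producers receive €49.2, Q = 318.2. (Wedge: Pb − Ps = 9.5.)

Buyers pay €58.7; producers receive €49.2; quantity = 318.2.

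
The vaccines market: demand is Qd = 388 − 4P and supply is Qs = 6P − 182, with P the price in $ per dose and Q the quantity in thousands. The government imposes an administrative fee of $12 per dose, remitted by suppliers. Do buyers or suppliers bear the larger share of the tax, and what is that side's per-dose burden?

Before the tax: set 388 − 4P = 6P − 182 → P* = $57, Q* = 160.
With the tax collected from suppliers, supply shifts: Qs = 6(P − 12) − 182.
Solving gives Q = 131.2 with buyers paying $64.2 and suppliers receiving $52.2 (the $12 wedge).
Per-dose burden: buyers $7.2, suppliers $4.8.
Buyers take the larger share because demand is less price-elastic here (demand slope 4 vs supply slope 6).
The less price-elastic side of the market bears the larger share of a per-unit tax.

Buyers bear the larger share: $7.2 per dose.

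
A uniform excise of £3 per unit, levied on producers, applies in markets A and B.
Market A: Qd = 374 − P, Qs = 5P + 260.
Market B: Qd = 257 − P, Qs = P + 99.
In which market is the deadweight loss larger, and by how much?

Market A, by £1.5.

Market A: pre-tax P* = £19, Q* = 355; post-tax Q = 352.5; deadweight loss = £3.75.
Market B: pre-tax P* = £79, Q* = 178; post-tax Q = 176.5; deadweight loss = £2.25.
Difference: £3.75 vs £2.25 → market A is larger by £1.5.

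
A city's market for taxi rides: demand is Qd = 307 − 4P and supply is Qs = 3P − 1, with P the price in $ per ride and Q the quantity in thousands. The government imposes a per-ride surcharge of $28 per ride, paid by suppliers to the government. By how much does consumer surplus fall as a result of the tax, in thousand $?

Consumer surplus falls by $1284 thousand.

Before the tax: set 307 − 4P = 3P − 1 → P* = $44, Q* = 131.
With the tax collected from suppliers, supply shifts: Qs = 3(P − 28) − 1.
New equilibrium: buyers pay $56, suppliers receive $28, Q = 83. (Wedge: Pb − Ps = 28.)
ΔCS is the trapezoid between Q = 83 and Q = 131 of height $12: ½ · (131 + 83) · 12 = $1284.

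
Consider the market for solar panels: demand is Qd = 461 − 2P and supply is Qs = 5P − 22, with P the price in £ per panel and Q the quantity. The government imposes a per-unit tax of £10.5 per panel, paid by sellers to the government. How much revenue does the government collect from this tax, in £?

Without the tax, 461 − 2P = 5P − 22 gives 7P = 483, so P* = £69 and Q* = 323.
With the tax collected from sellers, supply shifts: Qs = 5(P − 10.5) − 22.
Solving gives Q = 308 with consumers paying £76.5 and sellers receiving £66 (the £10.5 wedge).
Revenue = t · Q = 10.5 · 308 = £3234.

Tax revenue = £3234.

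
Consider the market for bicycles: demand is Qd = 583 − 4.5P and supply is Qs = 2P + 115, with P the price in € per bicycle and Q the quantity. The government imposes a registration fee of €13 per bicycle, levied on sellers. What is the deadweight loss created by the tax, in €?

Without the tax, 583 − 4.5P = 2P + 115 gives 6.5P = 468, so P* = €72 and Q* = 259.
With the tax collected from sellers, supply shifts: Qs = 2(P − 13) + 115.
New equilibrium: consumers pay €76, sellers receive €63, Q = 241. (Wedge: Pb − Ps = 13.)
Quantity falls by |ΔQ| = |259 − 241| = 18.
DWL = ½ · t · |ΔQ| = ½ · 13 · 18 = €117.

Deadweight loss = €117.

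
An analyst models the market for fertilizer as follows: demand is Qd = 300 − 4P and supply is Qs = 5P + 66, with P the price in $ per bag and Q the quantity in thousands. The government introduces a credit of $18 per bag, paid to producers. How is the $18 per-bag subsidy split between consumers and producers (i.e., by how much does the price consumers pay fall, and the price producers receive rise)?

Without the subsidy, 300 − 4P = 5P + 66 gives 9P = 234, so P* = $26 and Q* = 196.
With a per-unit subsidy paid to producers, each receives P + 18 per unit sold, so supply becomes Qs = 5(P + 18) + 66.
Solving gives Q = 236 with consumers paying $16 and producers receiving $34 (the $18 wedge).
Gain to consumers: $10; to producers: $8. (They sum to $18.)

Consumers gain $10 per bag; producers gain $8 per bag.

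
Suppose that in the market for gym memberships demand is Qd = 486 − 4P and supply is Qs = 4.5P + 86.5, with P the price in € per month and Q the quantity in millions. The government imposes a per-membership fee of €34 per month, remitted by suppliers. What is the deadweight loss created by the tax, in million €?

Without the tax, 486 − 4P = 4.5P + 86.5 gives 8.5P = 399.5, so P* = €47 and Q* = 298.
With the tax collected from suppliers, supply shifts: Qs = 4.5(P − 34) + 86.5.
New equilibrium: consumers pay €65, suppliers receive €31, Q = 226. (Wedge: Pb − Ps = 34.)
Quantity falls by |ΔQ| = |298 − 226| = 72.
DWL = ½ · t · |ΔQ| = ½ · 34 · 72 = €1224.

Deadweight loss = €1224 million.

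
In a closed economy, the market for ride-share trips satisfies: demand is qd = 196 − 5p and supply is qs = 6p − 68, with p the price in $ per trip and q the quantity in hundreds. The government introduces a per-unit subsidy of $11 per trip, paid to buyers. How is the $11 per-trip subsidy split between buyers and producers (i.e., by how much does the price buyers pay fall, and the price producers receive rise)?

Without the subsidy, 196 − 5p = 6p − 68 gives 11p = 264, so p* = $24 and q* = 76.
With a per-unit subsidy paid to buyers, each effectively pays p − 11, so demand becomes qd = 196 − 5(p − 11).
New equilibrium: buyers pay $18, producers receive $29, q = 106. (Wedge: pb − ps = −11.)
Gain to buyers: $6; to producers: $5. (They sum to $11.)

Buyers gain $6 per trip; producers gain $5 per trip.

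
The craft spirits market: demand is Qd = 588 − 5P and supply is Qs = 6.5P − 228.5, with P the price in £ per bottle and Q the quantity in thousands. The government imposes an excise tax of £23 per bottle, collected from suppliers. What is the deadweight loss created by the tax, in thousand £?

Deadweight loss = £747.5 thousand.

Without the tax, 588 − 5P = 6.5P − 228.5 gives 11.5P = 816.5, so P* = £71 and Q* = 233.
With the tax collected from suppliers, supply shifts: Qs = 6.5(P − 23) − 228.5.
New equilibrium: consumers pay £84, suppliers receive £61, Q = 168. (Wedge: Pb − Ps = 23.)
Quantity falls by |ΔQ| = |233 − 168| = 65.
DWL = ½ · t · |ΔQ| = ½ · 23 · 65 = £747.5.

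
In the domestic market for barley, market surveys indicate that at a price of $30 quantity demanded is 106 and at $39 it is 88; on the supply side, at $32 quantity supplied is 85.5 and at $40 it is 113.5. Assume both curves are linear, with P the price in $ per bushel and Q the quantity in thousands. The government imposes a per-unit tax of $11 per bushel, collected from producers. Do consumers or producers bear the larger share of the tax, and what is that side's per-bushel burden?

Demand slope: (88 − 106)/(39 − 30) = -2, so Qd = 166 − 2P.
Supply slope: (113.5 − 85.5)/(40 − 32) = 3.5, so Qs = 3.5P − 26.5.
Without the tax, 166 − 2P = 3.5P − 26.5 gives 5.5P = 192.5, so P* = $35 and Q* = 96.
With the tax collected from producers, supply shifts: Qs = 3.5(P − 11) − 26.5.
Solving gives Q = 82 with consumers paying $42 and producers receiving $31 (the $11 wedge).
Per-bushel burden: consumers $7, producers $4.
Consumers take the larger share because demand is less price-elastic here (demand slope 2 vs supply slope 3.5).
The less price-elastic side of the market bears the larger share of a per-unit tax.

Consumers bear the larger share: $7 per bushel.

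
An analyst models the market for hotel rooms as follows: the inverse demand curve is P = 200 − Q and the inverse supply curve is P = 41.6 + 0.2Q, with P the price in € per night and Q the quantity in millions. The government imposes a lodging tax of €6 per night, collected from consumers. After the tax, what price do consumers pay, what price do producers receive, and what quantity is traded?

Consumers pay €73; producers receive €67; quantity = 127.

Rewrite in direct form: Qd = 200 − P and Qs = 5P − 208.
Without the tax, 200 − P = 5P − 208 gives 6P = 408, so P* = €68 and Q* = 132.
With the tax collected from consumers, demand (in seller-price terms) shifts: Qd = 200 − (P + 6).
Solving gives Q = 127 with consumers paying €73 and producers receiving €67 (the €6 wedge).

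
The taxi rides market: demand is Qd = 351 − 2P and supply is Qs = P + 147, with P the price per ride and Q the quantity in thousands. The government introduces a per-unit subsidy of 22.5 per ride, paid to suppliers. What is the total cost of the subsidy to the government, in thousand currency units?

Government outlay = 5175 thousand.

Without the subsidy, 351 − 2P = P + 147 gives 3P = 204, so P* = 68 and Q* = 215.
With a per-unit subsidy paid to suppliers, each receives P + 22.5 per unit sold, so supply becomes Qs = (P + 22.5) + 147.
Solving gives Q = 230 with consumers paying 60.5 and suppliers receiving 83 (the 22.5 wedge).
Outlay = t · Q = 22.5 · 230 = 5175.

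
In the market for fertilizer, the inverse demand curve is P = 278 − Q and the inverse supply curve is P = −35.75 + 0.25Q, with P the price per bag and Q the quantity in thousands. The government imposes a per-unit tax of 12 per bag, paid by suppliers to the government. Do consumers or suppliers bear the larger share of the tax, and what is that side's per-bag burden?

Consumers bear the larger share: 9.6 per bag.

Rewrite in direct form: Qd = 278 − P and Qs = 4P + 143.
Before the tax: set 278 − P = 4P + 143 → P* = 27, Q* = 251.
With the tax collected from suppliers, supply shifts: Qs = 4(P − 12) + 143.
Solving gives Q = 241.4 with consumers paying 36.6 and suppliers receiving 24.6 (the 12 wedge).
Per-bag burden: consumers 9.6, suppliers 2.4.
Consumers take the larger share because demand is less price-elastic here (demand slope 1 vs supply slope 4).
The less price-elastic side of the market bears the larger share of a per-unit tax.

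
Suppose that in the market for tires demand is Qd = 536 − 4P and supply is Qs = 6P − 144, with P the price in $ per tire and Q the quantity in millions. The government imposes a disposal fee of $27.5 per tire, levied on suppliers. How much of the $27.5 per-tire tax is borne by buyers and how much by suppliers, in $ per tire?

Without the tax, 536 − 4P = 6P − 144 gives 10P = 680, so P* = $68 and Q* = 264.
With the tax collected from suppliers, supply shifts: Qs = 6(P − 27.5) − 144.
New equilibrium: buyers pay $84.5, suppliers receive $57, Q = 198. (Wedge: Pb − Ps = 27.5.)
Burden on buyers: $16.5; on suppliers: $11. (They sum to $27.5.)
The less price-elastic side of the market bears the larger share of a per-unit tax.

Buyers bear $16.5 per tire; suppliers bear $11 per tire.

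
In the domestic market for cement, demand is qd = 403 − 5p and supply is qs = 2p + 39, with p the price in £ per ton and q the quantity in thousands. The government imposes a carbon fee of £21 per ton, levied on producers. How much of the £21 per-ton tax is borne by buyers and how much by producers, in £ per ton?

Buyers bear £6 per ton; producers bear £15 per ton.

Without the tax, 403 − 5p = 2p + 39 gives 7p = 364, so p* = £52 and q* = 143.
With the tax collected from producers, supply shifts: qs = 2(p − 21) + 39.
Solving gives q = 113 with buyers paying £58 and producers receiving £37 (the £21 wedge).
Burden on buyers: £6; on producers: £15. (They sum to £21.)
The less price-elastic side of the market bears the larger share of a per-unit tax.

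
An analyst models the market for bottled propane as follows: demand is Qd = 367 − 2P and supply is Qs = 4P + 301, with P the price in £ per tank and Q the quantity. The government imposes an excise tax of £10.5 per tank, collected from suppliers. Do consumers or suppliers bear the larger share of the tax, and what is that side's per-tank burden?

Consumers bear the larger share: £7 per tank.

Before the tax: set 367 − 2P = 4P + 301 → P* = £11, Q* = 345.
With the tax collected from suppliers, supply shifts: Qs = 4(P − 10.5) + 301.
Solving gives Q = 331 with consumers paying £18 and suppliers receiving £7.5 (the £10.5 wedge).
Per-tank burden: consumers £7, suppliers £3.5.
Consumers take the larger share because demand is less price-elastic here (demand slope 2 vs supply slope 4).
The less price-elastic side of the market bears the larger share of a per-unit tax.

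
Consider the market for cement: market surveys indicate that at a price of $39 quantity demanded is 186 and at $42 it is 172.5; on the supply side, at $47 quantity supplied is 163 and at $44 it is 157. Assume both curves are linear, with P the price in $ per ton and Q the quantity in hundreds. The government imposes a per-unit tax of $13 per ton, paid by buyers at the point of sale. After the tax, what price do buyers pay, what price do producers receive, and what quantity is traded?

Buyers pay $49; producers receive $36; quantity = 141.

Demand slope: (172.5 − 186)/(42 − 39) = -4.5, so Qd = 361.5 − 4.5P.
Supply slope: (157 − 163)/(44 − 47) = 2, so Qs = 2P + 69.
Before the tax: set 361.5 − 4.5P = 2P + 69 → P* = $45, Q* = 159.
With the tax collected from buyers, demand (in seller-price terms) shifts: Qd = 361.5 − 4.5(P + 13).
New equilibrium: buyers pay $49, producers receive $36, Q = 141. (Wedge: Pb − Ps = 13.)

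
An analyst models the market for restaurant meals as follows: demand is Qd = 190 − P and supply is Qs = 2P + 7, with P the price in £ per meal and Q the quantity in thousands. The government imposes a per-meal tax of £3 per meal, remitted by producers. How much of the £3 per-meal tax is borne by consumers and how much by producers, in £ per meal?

Consumers bear £2 per meal; producers bear £1 per meal.

Without the tax, 190 − P = 2P + 7 gives 3P = 183, so P* = £61 and Q* = 129.
With the tax collected from producers, supply shifts: Qs = 2(P − 3) + 7.
Solving gives Q = 127 with consumers paying £63 and producers receiving £60 (the £3 wedge).
Burden on consumers: £2; on producers: £1. (They sum to £3.)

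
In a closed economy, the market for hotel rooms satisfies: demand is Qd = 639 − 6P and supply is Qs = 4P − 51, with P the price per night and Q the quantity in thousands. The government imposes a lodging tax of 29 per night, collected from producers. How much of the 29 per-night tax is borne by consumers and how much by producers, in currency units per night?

Before the tax: set 639 − 6P = 4P − 51 → P* = 69, Q* = 225.
With the tax collected from producers, supply shifts: Qs = 4(P − 29) − 51.
New equilibrium: consumers pay 80.6, producers receive 51.6, Q = 155.4. (Wedge: Pb − Ps = 29.)
Burden on consumers: 11.6; on producers: 17.4. (They sum to 29.)
The less price-elastic side of the market bears the larger share of a per-unit tax.

Consumers bear 11.6 per night; producers bear 17.4 per night.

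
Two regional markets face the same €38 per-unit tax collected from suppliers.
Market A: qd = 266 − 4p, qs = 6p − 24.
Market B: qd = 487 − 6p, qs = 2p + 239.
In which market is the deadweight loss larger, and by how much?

Market A: pre-tax p* = €29, q* = 150; post-tax q = 58.8; deadweight loss = €1732.8.
Market B: pre-tax p* = €31, q* = 301; post-tax q = 244; deadweight loss = €1083.
Difference: €1732.8 vs €1083 → market A is larger by €649.8.

Market A, by €649.8.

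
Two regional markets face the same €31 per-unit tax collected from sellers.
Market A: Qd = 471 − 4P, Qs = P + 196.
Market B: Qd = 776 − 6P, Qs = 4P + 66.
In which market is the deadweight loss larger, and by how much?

Market A: pre-tax P* = €55, Q* = 251; post-tax Q = 226.2; deadweight loss = €384.4.
Market B: pre-tax P* = €71, Q* = 350; post-tax Q = 275.6; deadweight loss = €1153.2.
Difference: €384.4 vs €1153.2 → market B is larger by €768.8.

Market B, by €768.8.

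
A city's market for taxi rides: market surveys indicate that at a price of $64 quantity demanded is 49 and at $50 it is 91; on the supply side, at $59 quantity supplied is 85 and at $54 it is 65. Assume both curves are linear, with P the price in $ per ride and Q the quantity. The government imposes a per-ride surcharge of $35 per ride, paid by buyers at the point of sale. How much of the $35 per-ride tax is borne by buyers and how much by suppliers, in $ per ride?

Demand slope: (91 − 49)/(50 − 64) = -3, so Qd = 241 − 3P.
Supply slope: (65 − 85)/(54 − 59) = 4, so Qs = 4P − 151.
Without the tax, 241 − 3P = 4P − 151 gives 7P = 392, so P* = $56 and Q* = 73.
With the tax collected from buyers, demand (in seller-price terms) shifts: Qd = 241 − 3(P + 35).
Solving gives Q = 13 with buyers paying $76 and suppliers receiving $41 (the $35 wedge).
Burden on buyers: $20; on suppliers: $15. (They sum to $35.)
The less price-elastic side of the market bears the larger share of a per-unit tax.

Buyers bear $20 per ride; suppliers bear $15 per ride.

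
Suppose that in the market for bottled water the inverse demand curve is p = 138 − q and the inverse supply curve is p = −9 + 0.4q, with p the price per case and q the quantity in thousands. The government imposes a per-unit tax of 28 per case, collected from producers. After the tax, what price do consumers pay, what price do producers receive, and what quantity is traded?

Consumers pay 53; producers receive 25; quantity = 85.

Inverting to q(p) form: qd = 138 − p; qs = 2.5p + 22.5.
Before the tax: set 138 − p = 2.5p + 22.5 → p* = 33, q* = 105.
With the tax collected from producers, supply shifts: qs = 2.5(p − 28) + 22.5.
Solving gives q = 85 with consumers paying 53 and producers receiving 25 (the 28 wedge).
The less price-elastic side of the market bears the larger share of a per-unit tax.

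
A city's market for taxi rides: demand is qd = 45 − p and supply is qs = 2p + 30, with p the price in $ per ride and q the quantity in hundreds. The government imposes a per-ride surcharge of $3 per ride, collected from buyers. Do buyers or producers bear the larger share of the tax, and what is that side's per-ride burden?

Buyers bear the larger share: $2 per ride.

Without the tax, 45 − p = 2p + 30 gives 3p = 15, so p* = $5 and q* = 40.
With the tax collected from buyers, demand (in seller-price terms) shifts: qd = 45 − (p + 3).
New equilibrium: buyers pay $7, producers receive $4, q = 38. (Wedge: pb − ps = 3.)
Per-ride burden: buyers $2, producers $1.
Buyers take the larger share because demand is less price-elastic here (demand slope 1 vs supply slope 2).
The less price-elastic side of the market bears the larger share of a per-unit tax.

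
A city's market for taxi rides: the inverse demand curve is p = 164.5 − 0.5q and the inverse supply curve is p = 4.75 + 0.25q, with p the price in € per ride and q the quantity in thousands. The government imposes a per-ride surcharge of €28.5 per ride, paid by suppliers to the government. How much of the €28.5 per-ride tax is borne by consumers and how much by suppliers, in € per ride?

Consumers bear €19 per ride; suppliers bear €9.5 per ride.

Rewrite in direct form: qd = 329 − 2p and qs = 4p − 19.
Before the tax: set 329 − 2p = 4p − 19 → p* = €58, q* = 213.
With the tax collected from suppliers, supply shifts: qs = 4(p − 28.5) − 19.
Solving gives q = 175 with consumers paying €77 and suppliers receiving €48.5 (the €28.5 wedge).
Burden on consumers: €19; on suppliers: €9.5. (They sum to €28.5.)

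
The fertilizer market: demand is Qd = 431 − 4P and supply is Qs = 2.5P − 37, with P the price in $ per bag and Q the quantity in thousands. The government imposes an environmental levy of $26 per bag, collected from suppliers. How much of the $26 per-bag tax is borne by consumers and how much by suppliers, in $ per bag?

Without the tax, 431 − 4P = 2.5P − 37 gives 6.5P = 468, so P* = $72 and Q* = 143.
With the tax collected from suppliers, supply shifts: Qs = 2.5(P − 26) − 37.
New equilibrium: consumers pay $82, suppliers receive $56, Q = 103. (Wedge: Pb − Ps = 26.)
Burden on consumers: $10; on suppliers: $16. (They sum to $26.)

Consumers bear $10 per bag; suppliers bear $16 per bag.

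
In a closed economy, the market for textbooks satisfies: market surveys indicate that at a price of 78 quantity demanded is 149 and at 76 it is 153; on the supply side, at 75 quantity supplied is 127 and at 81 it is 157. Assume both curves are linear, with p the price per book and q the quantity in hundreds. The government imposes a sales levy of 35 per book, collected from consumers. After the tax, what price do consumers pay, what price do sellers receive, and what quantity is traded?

Consumers pay 104; sellers receive 69; quantity = 97.

Demand slope: (153 − 149)/(76 − 78) = -2, so qd = 305 − 2p.
Supply slope: (157 − 127)/(81 − 75) = 5, so qs = 5p − 248.
Before the tax: set 305 − 2p = 5p − 248 → p* = 79, q* = 147.
With the tax collected from consumers, demand (in seller-price terms) shifts: qd = 305 − 2(p + 35).
New equilibrium: consumers pay 104, sellers receive 69, q = 97. (Wedge: pb − ps = 35.)
The less price-elastic side of the market bears the larger share of a per-unit tax.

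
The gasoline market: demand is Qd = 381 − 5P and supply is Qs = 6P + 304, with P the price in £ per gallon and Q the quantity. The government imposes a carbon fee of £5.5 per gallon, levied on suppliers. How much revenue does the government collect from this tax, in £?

Tax revenue = £1820.5.

Without the tax, 381 − 5P = 6P + 304 gives 11P = 77, so P* = £7 and Q* = 346.
With the tax collected from suppliers, supply shifts: Qs = 6(P − 5.5) + 304.
Solving gives Q = 331 with buyers paying £10 and suppliers receiving £4.5 (the £5.5 wedge).
Revenue = t · Q = 5.5 · 331 = £1820.5.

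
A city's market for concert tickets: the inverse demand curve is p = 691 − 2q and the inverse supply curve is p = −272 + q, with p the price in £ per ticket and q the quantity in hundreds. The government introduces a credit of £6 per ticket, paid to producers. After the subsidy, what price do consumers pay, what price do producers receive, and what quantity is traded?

Inverting to q(p) form: qd = 345.5 − 0.5p; qs = p + 272.
Before the subsidy: set 345.5 − 0.5p = p + 272 → p* = £49, q* = 321.
With a per-unit subsidy paid to producers, each receives p + 6 per unit sold, so supply becomes qs = (p + 6) + 272.
Solving gives q = 323 with consumers paying £45 and producers receiving £51 (the £6 wedge).

Consumers pay £45; producers receive £51; quantity = 323.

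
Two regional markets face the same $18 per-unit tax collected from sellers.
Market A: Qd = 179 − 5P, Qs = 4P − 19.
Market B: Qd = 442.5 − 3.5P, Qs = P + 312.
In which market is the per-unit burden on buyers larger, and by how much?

Market A, by $4.

Market A: pre-tax P* = $22, Q* = 69; post-tax Q = 29; per-unit burden on buyers = $8.
Market B: pre-tax P* = $29, Q* = 341; post-tax Q = 327; per-unit burden on buyers = $4.
Difference: $8 vs $4 → market A is larger by $4.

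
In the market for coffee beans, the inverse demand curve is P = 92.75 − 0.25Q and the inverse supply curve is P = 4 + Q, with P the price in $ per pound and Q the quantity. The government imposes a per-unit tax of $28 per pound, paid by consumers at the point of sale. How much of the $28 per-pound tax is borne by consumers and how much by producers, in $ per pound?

Consumers bear $5.6 per pound; producers bear $22.4 per pound.

Inverting to Q(P) form: Qd = 371 − 4P; Qs = P − 4.
Without the tax, 371 − 4P = P − 4 gives 5P = 375, so P* = $75 and Q* = 71.
With the tax collected from consumers, demand (in seller-price terms) shifts: Qd = 371 − 4(P + 28).
New equilibrium: consumers pay $80.6, producers receive $52.6, Q = 48.6. (Wedge: Pb − Ps = 28.)
Burden on consumers: $5.6; on producers: $22.4. (They sum to $28.)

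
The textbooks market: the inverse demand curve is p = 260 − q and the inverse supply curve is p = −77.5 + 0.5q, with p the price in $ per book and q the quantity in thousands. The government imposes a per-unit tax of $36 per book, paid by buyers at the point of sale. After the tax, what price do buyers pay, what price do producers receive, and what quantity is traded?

Buyers pay $59; producers receive $23; quantity = 201.

Rewrite in direct form: qd = 260 − p and qs = 2p + 155.
Before the tax: set 260 − p = 2p + 155 → p* = $35, q* = 225.
With the tax collected from buyers, demand (in seller-price terms) shifts: qd = 260 − (p + 36).
New equilibrium: buyers pay $59, producers receive $23, q = 201. (Wedge: pb − ps = 36.)
The less price-elastic side of the market bears the larger share of a per-unit tax.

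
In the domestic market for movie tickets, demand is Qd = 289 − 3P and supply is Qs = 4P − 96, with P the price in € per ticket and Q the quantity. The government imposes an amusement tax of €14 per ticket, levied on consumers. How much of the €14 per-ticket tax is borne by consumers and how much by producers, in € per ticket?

Without the tax, 289 − 3P = 4P − 96 gives 7P = 385, so P* = €55 and Q* = 124.
With the tax collected from consumers, demand (in seller-price terms) shifts: Qd = 289 − 3(P + 14).
New equilibrium: consumers pay €63, producers receive €49, Q = 100. (Wedge: Pb − Ps = 14.)
Burden on consumers: €8; on producers: €6. (They sum to €14.)
The less price-elastic side of the market bears the larger share of a per-unit tax.

Consumers bear €8 per ticket; producers bear €6 per ticket.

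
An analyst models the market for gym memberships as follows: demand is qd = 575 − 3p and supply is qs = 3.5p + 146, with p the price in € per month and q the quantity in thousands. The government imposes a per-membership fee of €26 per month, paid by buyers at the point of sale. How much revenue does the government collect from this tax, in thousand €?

Without the tax, 575 − 3p = 3.5p + 146 gives 6.5p = 429, so p* = €66 and q* = 377.
With the tax collected from buyers, demand (in seller-price terms) shifts: qd = 575 − 3(p + 26).
Solving gives q = 335 with buyers paying €80 and producers receiving €54 (the €26 wedge).
Revenue = t · Q = 26 · 335 = €8710.

Tax revenue = €8710 thousand.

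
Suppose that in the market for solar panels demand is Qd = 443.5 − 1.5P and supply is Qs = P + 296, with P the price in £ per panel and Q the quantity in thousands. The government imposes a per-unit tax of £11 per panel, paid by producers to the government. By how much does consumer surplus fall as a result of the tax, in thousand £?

Without the tax, 443.5 − 1.5P = P + 296 gives 2.5P = 147.5, so P* = £59 and Q* = 355.
With the tax collected from producers, supply shifts: Qs = (P − 11) + 296.
New equilibrium: consumers pay £63.4, producers receive £52.4, Q = 348.4. (Wedge: Pb − Ps = 11.)
ΔCS is the trapezoid between Q = 348.4 and Q = 355 of height £4.4: ½ · (355 + 348.4) · 4.4 = £1547.48.

Consumer surplus falls by £1547.48 thousand.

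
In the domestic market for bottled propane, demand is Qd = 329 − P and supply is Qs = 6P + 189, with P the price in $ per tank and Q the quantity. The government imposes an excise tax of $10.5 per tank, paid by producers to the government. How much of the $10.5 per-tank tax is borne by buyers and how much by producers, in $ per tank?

Buyers bear $9 per tank; producers bear $1.5 per tank.

Before the tax: set 329 − P = 6P + 189 → P* = $20, Q* = 309.
With the tax collected from producers, supply shifts: Qs = 6(P − 10.5) + 189.
New equilibrium: buyers pay $29, producers receive $18.5, Q = 300. (Wedge: Pb − Ps = 10.5.)
Burden on buyers: $9; on producers: $1.5. (They sum to $10.5.)
The less price-elastic side of the market bears the larger share of a per-unit tax.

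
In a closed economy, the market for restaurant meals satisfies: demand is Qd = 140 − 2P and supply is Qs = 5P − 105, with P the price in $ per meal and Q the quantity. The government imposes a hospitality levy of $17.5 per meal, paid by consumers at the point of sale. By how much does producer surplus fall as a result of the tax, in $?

Producer surplus falls by $287.5.

Before the tax: set 140 − 2P = 5P − 105 → P* = $35, Q* = 70.
With the tax collected from consumers, demand (in seller-price terms) shifts: Qd = 140 − 2(P + 17.5).
Solving gives Q = 45 with consumers paying $47.5 and producers receiving $30 (the $17.5 wedge).
ΔPS is the trapezoid between Q = 45 and Q = 70 of height $5: ½ · (70 + 45) · 5 = $287.5.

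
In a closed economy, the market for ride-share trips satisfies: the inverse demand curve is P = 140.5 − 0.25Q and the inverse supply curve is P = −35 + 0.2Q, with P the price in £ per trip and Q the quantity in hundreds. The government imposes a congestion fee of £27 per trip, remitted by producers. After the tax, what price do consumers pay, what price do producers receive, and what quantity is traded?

Rewrite in direct form: Qd = 562 − 4P and Qs = 5P + 175.
Before the tax: set 562 − 4P = 5P + 175 → P* = £43, Q* = 390.
With the tax collected from producers, supply shifts: Qs = 5(P − 27) + 175.
Solving gives Q = 330 with consumers paying £58 and producers receiving £31 (the £27 wedge).

Consumers pay £58; producers receive £31; quantity = 330.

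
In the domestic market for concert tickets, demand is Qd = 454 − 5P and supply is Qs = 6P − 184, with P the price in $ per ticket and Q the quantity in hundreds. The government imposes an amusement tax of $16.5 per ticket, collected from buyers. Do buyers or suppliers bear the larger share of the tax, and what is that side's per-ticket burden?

Before the tax: set 454 − 5P = 6P − 184 → P* = $58, Q* = 164.
With the tax collected from buyers, demand (in seller-price terms) shifts: Qd = 454 − 5(P + 16.5).
New equilibrium: buyers pay $67, suppliers receive $50.5, Q = 119. (Wedge: Pb − Ps = 16.5.)
Per-ticket burden: buyers $9, suppliers $7.5.
Buyers take the larger share because demand is less price-elastic here (demand slope 5 vs supply slope 6).
The less price-elastic side of the market bears the larger share of a per-unit tax.

Buyers bear the larger share: $9 per ticket.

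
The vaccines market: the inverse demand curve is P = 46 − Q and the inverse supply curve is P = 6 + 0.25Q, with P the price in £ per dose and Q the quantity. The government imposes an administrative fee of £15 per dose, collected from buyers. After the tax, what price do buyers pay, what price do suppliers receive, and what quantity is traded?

Rewrite in direct form: Qd = 46 − P and Qs = 4P − 24.
Without the tax, 46 − P = 4P − 24 gives 5P = 70, so P* = £14 and Q* = 32.
With the tax collected from buyers, demand (in seller-price terms) shifts: Qd = 46 − (P + 15).
Solving gives Q = 20 with buyers paying £26 and suppliers receiving £11 (the £15 wedge).
The less price-elastic side of the market bears the larger share of a per-unit tax.

Buyers pay £26; suppliers receive £11; quantity = 20.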